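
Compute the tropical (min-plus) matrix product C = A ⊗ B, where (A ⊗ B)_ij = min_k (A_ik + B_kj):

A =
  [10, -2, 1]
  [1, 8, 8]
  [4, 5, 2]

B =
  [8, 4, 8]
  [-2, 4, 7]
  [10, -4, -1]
A ⊗ B =
  [-4, -3, 0]
  [6, 4, 7]
  [3, -2, 1]

Apply the min-plus product entry-by-entry:
  C[0][0] = min over k of (A[0][0] + B[0][0] = 10 + 8 = 18, A[0][1] + B[1][0] = -2 + -2 = -4, A[0][2] + B[2][0] = 1 + 10 = 11) = -4 (attained at k = 1)
  C[0][1] = min over k of (A[0][0] + B[0][1] = 10 + 4 = 14, A[0][1] + B[1][1] = -2 + 4 = 2, A[0][2] + B[2][1] = 1 + -4 = -3) = -3 (attained at k = 2)
  C[0][2] = min over k of (A[0][0] + B[0][2] = 10 + 8 = 18, A[0][1] + B[1][2] = -2 + 7 = 5, A[0][2] + B[2][2] = 1 + -1 = 0) = 0 (attained at k = 2)
  C[1][0] = min over k of (A[1][0] + B[0][0] = 1 + 8 = 9, A[1][1] + B[1][0] = 8 + -2 = 6, A[1][2] + B[2][0] = 8 + 10 = 18) = 6 (attained at k = 1)
  C[1][1] = min over k of (A[1][0] + B[0][1] = 1 + 4 = 5, A[1][1] + B[1][1] = 8 + 4 = 12, A[1][2] + B[2][1] = 8 + -4 = 4) = 4 (attained at k = 2)
  C[1][2] = min over k of (A[1][0] + B[0][2] = 1 + 8 = 9, A[1][1] + B[1][2] = 8 + 7 = 15, A[1][2] + B[2][2] = 8 + -1 = 7) = 7 (attained at k = 2)
  C[2][0] = min over k of (A[2][0] + B[0][0] = 4 + 8 = 12, A[2][1] + B[1][0] = 5 + -2 = 3, A[2][2] + B[2][0] = 2 + 10 = 12) = 3 (attained at k = 1)
  C[2][1] = min over k of (A[2][0] + B[0][1] = 4 + 4 = 8, A[2][1] + B[1][1] = 5 + 4 = 9, A[2][2] + B[2][1] = 2 + -4 = -2) = -2 (attained at k = 2)
  C[2][2] = min over k of (A[2][0] + B[0][2] = 4 + 8 = 12, A[2][1] + B[1][2] = 5 + 7 = 12, A[2][2] + B[2][2] = 2 + -1 = 1) = 1 (attained at k = 2)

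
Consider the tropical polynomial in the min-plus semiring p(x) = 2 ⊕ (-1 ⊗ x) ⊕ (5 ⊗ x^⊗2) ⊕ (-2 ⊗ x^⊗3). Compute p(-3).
p(-3) = -11

A tropical monomial a ⊗ x^⊗i evaluates to a + i · x. Evaluating each term at x = -3:
  Term 0 contributes 2 + 0 · -3 = 2
  Term 1 contributes -1 + 1 · -3 = -4
  Term 2 contributes 5 + 2 · -3 = -1
  Term 3 contributes -2 + 3 · -3 = -11
p(-3) = ⊕ of these = min[2, -4, -1, -11] = -11.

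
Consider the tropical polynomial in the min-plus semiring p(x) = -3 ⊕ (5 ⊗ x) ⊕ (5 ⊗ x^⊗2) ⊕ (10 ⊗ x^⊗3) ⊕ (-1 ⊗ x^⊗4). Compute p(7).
p(7) = -3

A tropical monomial a ⊗ x^⊗i evaluates to a + i · x. Evaluating each term at x = 7:
  Term 0 contributes -3 + 0 · 7 = -3
  Term 1 contributes 5 + 1 · 7 = 12
  Term 2 contributes 5 + 2 · 7 = 19
  Term 3 contributes 10 + 3 · 7 = 31
  Term 4 contributes -1 + 4 · 7 = 27
p(7) = ⊕ of these = min[-3, 12, 19, 31, 27] = -3.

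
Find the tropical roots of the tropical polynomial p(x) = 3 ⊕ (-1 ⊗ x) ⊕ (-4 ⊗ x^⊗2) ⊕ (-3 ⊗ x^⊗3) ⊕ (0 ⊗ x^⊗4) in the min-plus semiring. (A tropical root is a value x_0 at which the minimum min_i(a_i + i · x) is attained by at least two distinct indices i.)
Roots: {-3, -1, 3, 4}

Each tropical root is a break point of the lower envelope of the lines y = a_i + i · x (there are 5 lines, with slopes 0, 1, ..., 4). Only the lines that attain the minimum somewhere contribute to roots; other lines are dominated. Here the surviving (envelope) indices are i = 4, i = 3, i = 2, i = 1, i = 0.
Intersections between consecutive envelope lines give the roots: for adjacent envelope indices i < j the intersection is x = (a_i − a_j) / (j − i). Reading off the sorted break points: {-3, -1, 3, 4}.
Verification: at each break x_0, at least two indices attain the minimum of min_i(a_i + i · x_0).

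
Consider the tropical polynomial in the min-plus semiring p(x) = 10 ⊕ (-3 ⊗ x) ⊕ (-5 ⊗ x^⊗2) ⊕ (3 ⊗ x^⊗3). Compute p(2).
p(2) = -1

A tropical monomial a ⊗ x^⊗i evaluates to a + i · x. Evaluating each term at x = 2:
  Term 0 contributes 10 + 0 · 2 = 10
  Term 1 contributes -3 + 1 · 2 = -1
  Term 2 contributes -5 + 2 · 2 = -1
  Term 3 contributes 3 + 3 · 2 = 9
p(2) = ⊕ of these = min[10, -1, -1, 9] = -1.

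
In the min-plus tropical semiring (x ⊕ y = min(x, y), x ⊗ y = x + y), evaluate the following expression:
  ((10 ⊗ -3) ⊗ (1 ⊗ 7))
((10 ⊗ -3) ⊗ (1 ⊗ 7)) = 15

Expand innermost to outermost. Recall ⊕ takes the minimum of its arguments and ⊗ takes their sum. Working out the expression ((10 ⊗ -3) ⊗ (1 ⊗ 7)) gives 15.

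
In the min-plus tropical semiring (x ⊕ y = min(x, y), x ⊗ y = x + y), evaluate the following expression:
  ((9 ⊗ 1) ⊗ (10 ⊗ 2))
((9 ⊗ 1) ⊗ (10 ⊗ 2)) = 22

Expand innermost to outermost. Recall ⊕ takes the minimum of its arguments and ⊗ takes their sum. Working out the expression ((9 ⊗ 1) ⊗ (10 ⊗ 2)) gives 22.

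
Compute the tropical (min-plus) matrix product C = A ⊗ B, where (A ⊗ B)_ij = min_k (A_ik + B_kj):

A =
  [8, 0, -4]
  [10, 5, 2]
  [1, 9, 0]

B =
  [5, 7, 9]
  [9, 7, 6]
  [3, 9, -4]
A ⊗ B =
  [-1, 5, -8]
  [5, 11, -2]
  [3, 8, -4]

Apply the min-plus product entry-by-entry:
  C[0][0] = min over k of (A[0][0] + B[0][0] = 8 + 5 = 13, A[0][1] + B[1][0] = 0 + 9 = 9, A[0][2] + B[2][0] = -4 + 3 = -1) = -1 (attained at k = 2)
  C[0][1] = min over k of (A[0][0] + B[0][1] = 8 + 7 = 15, A[0][1] + B[1][1] = 0 + 7 = 7, A[0][2] + B[2][1] = -4 + 9 = 5) = 5 (attained at k = 2)
  C[0][2] = min over k of (A[0][0] + B[0][2] = 8 + 9 = 17, A[0][1] + B[1][2] = 0 + 6 = 6, A[0][2] + B[2][2] = -4 + -4 = -8) = -8 (attained at k = 2)
  C[1][0] = min over k of (A[1][0] + B[0][0] = 10 + 5 = 15, A[1][1] + B[1][0] = 5 + 9 = 14, A[1][2] + B[2][0] = 2 + 3 = 5) = 5 (attained at k = 2)
  C[1][1] = min over k of (A[1][0] + B[0][1] = 10 + 7 = 17, A[1][1] + B[1][1] = 5 + 7 = 12, A[1][2] + B[2][1] = 2 + 9 = 11) = 11 (attained at k = 2)
  C[1][2] = min over k of (A[1][0] + B[0][2] = 10 + 9 = 19, A[1][1] + B[1][2] = 5 + 6 = 11, A[1][2] + B[2][2] = 2 + -4 = -2) = -2 (attained at k = 2)
  C[2][0] = min over k of (A[2][0] + B[0][0] = 1 + 5 = 6, A[2][1] + B[1][0] = 9 + 9 = 18, A[2][2] + B[2][0] = 0 + 3 = 3) = 3 (attained at k = 2)
  C[2][1] = min over k of (A[2][0] + B[0][1] = 1 + 7 = 8, A[2][1] + B[1][1] = 9 + 7 = 16, A[2][2] + B[2][1] = 0 + 9 = 9) = 8 (attained at k = 0)
  C[2][2] = min over k of (A[2][0] + B[0][2] = 1 + 9 = 10, A[2][1] + B[1][2] = 9 + 6 = 15, A[2][2] + B[2][2] = 0 + -4 = -4) = -4 (attained at k = 2)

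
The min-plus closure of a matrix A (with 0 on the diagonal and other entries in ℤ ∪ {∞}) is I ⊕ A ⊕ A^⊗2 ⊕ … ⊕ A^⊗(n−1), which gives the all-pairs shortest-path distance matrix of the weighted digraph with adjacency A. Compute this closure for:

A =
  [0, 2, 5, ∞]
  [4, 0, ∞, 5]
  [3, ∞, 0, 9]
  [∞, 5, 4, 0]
Closure =
  [0, 2, 5, 7]
  [4, 0, 9, 5]
  [3, 5, 0, 9]
  [7, 5, 4, 0]

This is the Floyd-Warshall all-pairs shortest-path computation. For each intermediate vertex k = 0, 1, …, 3, update dist[i][j] ← min(dist[i][j], dist[i][k] + dist[k][j]). The final matrix gives, for each (i, j), the minimum total weight of any directed path from i to j (possibly empty when i = j).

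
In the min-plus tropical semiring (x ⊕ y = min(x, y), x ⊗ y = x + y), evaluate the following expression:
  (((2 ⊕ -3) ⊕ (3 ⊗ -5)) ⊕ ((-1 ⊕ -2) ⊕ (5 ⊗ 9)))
(((2 ⊕ -3) ⊕ (3 ⊗ -5)) ⊕ ((-1 ⊕ -2) ⊕ (5 ⊗ 9))) = -3

Expand innermost to outermost. Recall ⊕ takes the minimum of its arguments and ⊗ takes their sum. Working out the expression (((2 ⊕ -3) ⊕ (3 ⊗ -5)) ⊕ ((-1 ⊕ -2) ⊕ (5 ⊗ 9))) gives -3.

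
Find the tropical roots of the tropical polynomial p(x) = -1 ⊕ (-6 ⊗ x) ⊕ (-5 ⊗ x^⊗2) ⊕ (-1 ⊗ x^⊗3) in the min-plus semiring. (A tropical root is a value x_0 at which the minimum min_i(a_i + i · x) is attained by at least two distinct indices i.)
Roots: {-4, -1, 5}

Each tropical root is a break point of the lower envelope of the lines y = a_i + i · x (there are 4 lines, with slopes 0, 1, ..., 3). Only the lines that attain the minimum somewhere contribute to roots; other lines are dominated. Here the surviving (envelope) indices are i = 3, i = 2, i = 1, i = 0.
Intersections between consecutive envelope lines give the roots: for adjacent envelope indices i < j the intersection is x = (a_i − a_j) / (j − i). Reading off the sorted break points: {-4, -1, 5}.
Verification: at each break x_0, at least two indices attain the minimum of min_i(a_i + i · x_0).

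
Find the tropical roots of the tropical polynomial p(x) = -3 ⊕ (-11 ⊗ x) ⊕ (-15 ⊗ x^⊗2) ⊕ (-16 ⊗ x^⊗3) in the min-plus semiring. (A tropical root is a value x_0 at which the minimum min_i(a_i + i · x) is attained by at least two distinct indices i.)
Roots: {1, 4, 8}

Each tropical root is a break point of the lower envelope of the lines y = a_i + i · x (there are 4 lines, with slopes 0, 1, ..., 3). Only the lines that attain the minimum somewhere contribute to roots; other lines are dominated. Here the surviving (envelope) indices are i = 3, i = 2, i = 1, i = 0.
Intersections between consecutive envelope lines give the roots: for adjacent envelope indices i < j the intersection is x = (a_i − a_j) / (j − i). Reading off the sorted break points: {1, 4, 8}.
Verification: at each break x_0, at least two indices attain the minimum of min_i(a_i + i · x_0).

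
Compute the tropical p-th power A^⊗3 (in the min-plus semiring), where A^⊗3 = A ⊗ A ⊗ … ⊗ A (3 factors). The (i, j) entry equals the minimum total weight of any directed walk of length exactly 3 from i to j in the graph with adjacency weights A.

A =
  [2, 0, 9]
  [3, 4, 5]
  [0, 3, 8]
A^⊗3 =
  [5, 3, 7]
  [6, 5, 8]
  [3, 2, 5]

Each entry (A^⊗3)_ij equals the minimum over all length-3 walks i = v_0 → v_1 → … → v_3 = j of Σ_t A[v_t][v_{t+1}]. For example, for (i, j) = (0, 2) we minimise over 9 possible intermediate vertex sequences; the minimum is 7, attained along the walk 0 → 0 → 1 → 2.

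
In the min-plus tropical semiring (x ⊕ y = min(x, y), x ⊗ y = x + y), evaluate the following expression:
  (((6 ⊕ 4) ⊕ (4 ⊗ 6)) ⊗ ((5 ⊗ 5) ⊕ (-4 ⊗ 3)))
(((6 ⊕ 4) ⊕ (4 ⊗ 6)) ⊗ ((5 ⊗ 5) ⊕ (-4 ⊗ 3))) = 3

Expand innermost to outermost. Recall ⊕ takes the minimum of its arguments and ⊗ takes their sum. Working out the expression (((6 ⊕ 4) ⊕ (4 ⊗ 6)) ⊗ ((5 ⊗ 5) ⊕ (-4 ⊗ 3))) gives 3.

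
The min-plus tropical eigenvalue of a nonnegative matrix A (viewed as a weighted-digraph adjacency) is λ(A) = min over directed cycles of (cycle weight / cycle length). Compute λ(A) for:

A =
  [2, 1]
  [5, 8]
λ(A) = 2

Enumerate directed cycles and compute their means (weight / length). Sample:
  cycle 0 → 0: weight = 2, length = 1, mean = 2/1 ≈ 2.000
  cycle 1 → 1: weight = 8, length = 1, mean = 8/1 ≈ 8.000
  cycle 0 → 1 → 0: weight = 6, length = 2, mean = 6/2 ≈ 3.000
  cycle 1 → 0 → 1: weight = 6, length = 2, mean = 6/2 ≈ 3.000
Minimum mean = 2.000, attained e.g. along the cycle 0 → 0 with weight 2 and length 1. So λ(A) = 2/1 = 2.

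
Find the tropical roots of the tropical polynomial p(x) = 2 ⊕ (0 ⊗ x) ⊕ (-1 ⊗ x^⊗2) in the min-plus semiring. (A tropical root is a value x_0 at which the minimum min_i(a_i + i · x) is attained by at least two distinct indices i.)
Roots: {1, 2}

Each tropical root is a break point of the lower envelope of the lines y = a_i + i · x (there are 3 lines, with slopes 0, 1, ..., 2). Only the lines that attain the minimum somewhere contribute to roots; other lines are dominated. Here the surviving (envelope) indices are i = 2, i = 1, i = 0.
Intersections between consecutive envelope lines give the roots: for adjacent envelope indices i < j the intersection is x = (a_i − a_j) / (j − i). Reading off the sorted break points: {1, 2}.
Verification: at each break x_0, at least two indices attain the minimum of min_i(a_i + i · x_0).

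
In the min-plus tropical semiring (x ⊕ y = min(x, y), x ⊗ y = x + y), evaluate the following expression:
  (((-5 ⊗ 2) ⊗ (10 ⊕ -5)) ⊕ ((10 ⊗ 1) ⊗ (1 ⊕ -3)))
(((-5 ⊗ 2) ⊗ (10 ⊕ -5)) ⊕ ((10 ⊗ 1) ⊗ (1 ⊕ -3))) = -8

Expand innermost to outermost. Recall ⊕ takes the minimum of its arguments and ⊗ takes their sum. Working out the expression (((-5 ⊗ 2) ⊗ (10 ⊕ -5)) ⊕ ((10 ⊗ 1) ⊗ (1 ⊕ -3))) gives -8.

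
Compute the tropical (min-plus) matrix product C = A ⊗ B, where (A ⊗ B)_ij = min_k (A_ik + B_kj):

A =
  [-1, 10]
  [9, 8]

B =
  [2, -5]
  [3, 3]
A ⊗ B =
  [1, -6]
  [11, 4]

Apply the min-plus product entry-by-entry:
  C[0][0] = min over k of (A[0][0] + B[0][0] = -1 + 2 = 1, A[0][1] + B[1][0] = 10 + 3 = 13) = 1 (attained at k = 0)
  C[0][1] = min over k of (A[0][0] + B[0][1] = -1 + -5 = -6, A[0][1] + B[1][1] = 10 + 3 = 13) = -6 (attained at k = 0)
  C[1][0] = min over k of (A[1][0] + B[0][0] = 9 + 2 = 11, A[1][1] + B[1][0] = 8 + 3 = 11) = 11 (attained at k = 0)
  C[1][1] = min over k of (A[1][0] + B[0][1] = 9 + -5 = 4, A[1][1] + B[1][1] = 8 + 3 = 11) = 4 (attained at k = 0)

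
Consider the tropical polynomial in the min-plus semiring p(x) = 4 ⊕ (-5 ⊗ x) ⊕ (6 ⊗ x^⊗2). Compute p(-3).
p(-3) = -8

A tropical monomial a ⊗ x^⊗i evaluates to a + i · x. Evaluating each term at x = -3:
  Term 0 contributes 4 + 0 · -3 = 4
  Term 1 contributes -5 + 1 · -3 = -8
  Term 2 contributes 6 + 2 · -3 = 0
p(-3) = ⊕ of these = min[4, -8, 0] = -8.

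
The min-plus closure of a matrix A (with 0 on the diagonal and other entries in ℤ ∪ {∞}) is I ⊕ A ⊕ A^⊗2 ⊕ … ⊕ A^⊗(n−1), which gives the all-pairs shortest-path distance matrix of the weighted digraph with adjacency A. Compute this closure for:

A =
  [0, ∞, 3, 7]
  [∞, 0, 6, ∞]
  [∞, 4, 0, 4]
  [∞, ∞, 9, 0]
Closure =
  [0, 7, 3, 7]
  [∞, 0, 6, 10]
  [∞, 4, 0, 4]
  [∞, 13, 9, 0]

This is the Floyd-Warshall all-pairs shortest-path computation. For each intermediate vertex k = 0, 1, …, 3, update dist[i][j] ← min(dist[i][j], dist[i][k] + dist[k][j]). The final matrix gives, for each (i, j), the minimum total weight of any directed path from i to j (possibly empty when i = j).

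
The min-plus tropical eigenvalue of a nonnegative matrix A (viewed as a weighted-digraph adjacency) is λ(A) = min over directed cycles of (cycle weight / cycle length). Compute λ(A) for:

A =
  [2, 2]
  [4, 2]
λ(A) = 2

Enumerate directed cycles and compute their means (weight / length). Sample:
  cycle 0 → 0: weight = 2, length = 1, mean = 2/1 ≈ 2.000
  cycle 1 → 1: weight = 2, length = 1, mean = 2/1 ≈ 2.000
  cycle 0 → 1 → 0: weight = 6, length = 2, mean = 6/2 ≈ 3.000
  cycle 1 → 0 → 1: weight = 6, length = 2, mean = 6/2 ≈ 3.000
Minimum mean = 2.000, attained e.g. along the cycle 0 → 0 with weight 2 and length 1. So λ(A) = 2/1 = 2.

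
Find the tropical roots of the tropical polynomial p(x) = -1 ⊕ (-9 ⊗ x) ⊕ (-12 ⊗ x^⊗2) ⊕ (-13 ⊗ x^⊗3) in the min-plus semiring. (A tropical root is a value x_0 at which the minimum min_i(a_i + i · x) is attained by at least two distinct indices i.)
Roots: {1, 3, 8}

Each tropical root is a break point of the lower envelope of the lines y = a_i + i · x (there are 4 lines, with slopes 0, 1, ..., 3). Only the lines that attain the minimum somewhere contribute to roots; other lines are dominated. Here the surviving (envelope) indices are i = 3, i = 2, i = 1, i = 0.
Intersections between consecutive envelope lines give the roots: for adjacent envelope indices i < j the intersection is x = (a_i − a_j) / (j − i). Reading off the sorted break points: {1, 3, 8}.
Verification: at each break x_0, at least two indices attain the minimum of min_i(a_i + i · x_0).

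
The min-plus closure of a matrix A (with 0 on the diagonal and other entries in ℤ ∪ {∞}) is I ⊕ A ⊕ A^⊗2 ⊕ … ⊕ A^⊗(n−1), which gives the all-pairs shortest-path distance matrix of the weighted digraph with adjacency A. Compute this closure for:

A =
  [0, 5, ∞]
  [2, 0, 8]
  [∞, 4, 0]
Closure =
  [0, 5, 13]
  [2, 0, 8]
  [6, 4, 0]

This is the Floyd-Warshall all-pairs shortest-path computation. For each intermediate vertex k = 0, 1, …, 2, update dist[i][j] ← min(dist[i][j], dist[i][k] + dist[k][j]). The final matrix gives, for each (i, j), the minimum total weight of any directed path from i to j (possibly empty when i = j).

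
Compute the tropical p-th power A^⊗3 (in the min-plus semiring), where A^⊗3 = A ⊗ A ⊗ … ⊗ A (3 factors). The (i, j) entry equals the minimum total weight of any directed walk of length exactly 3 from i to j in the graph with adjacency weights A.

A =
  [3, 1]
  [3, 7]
A^⊗3 =
  [7, 5]
  [7, 7]

Each entry (A^⊗3)_ij equals the minimum over all length-3 walks i = v_0 → v_1 → … → v_3 = j of Σ_t A[v_t][v_{t+1}]. For example, for (i, j) = (0, 1) we minimise over 4 possible intermediate vertex sequences; the minimum is 5, attained along the walk 0 → 1 → 0 → 1.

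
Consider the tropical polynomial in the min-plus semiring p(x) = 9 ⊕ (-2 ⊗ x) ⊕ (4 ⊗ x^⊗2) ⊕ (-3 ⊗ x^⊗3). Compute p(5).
p(5) = 3

A tropical monomial a ⊗ x^⊗i evaluates to a + i · x. Evaluating each term at x = 5:
  Term 0 contributes 9 + 0 · 5 = 9
  Term 1 contributes -2 + 1 · 5 = 3
  Term 2 contributes 4 + 2 · 5 = 14
  Term 3 contributes -3 + 3 · 5 = 12
p(5) = ⊕ of these = min[9, 3, 14, 12] = 3.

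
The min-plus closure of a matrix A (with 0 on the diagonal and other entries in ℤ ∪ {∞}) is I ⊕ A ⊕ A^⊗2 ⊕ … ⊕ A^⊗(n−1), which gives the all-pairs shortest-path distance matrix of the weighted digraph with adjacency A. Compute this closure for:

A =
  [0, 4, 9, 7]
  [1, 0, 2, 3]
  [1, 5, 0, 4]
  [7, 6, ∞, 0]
Closure =
  [0, 4, 6, 7]
  [1, 0, 2, 3]
  [1, 5, 0, 4]
  [7, 6, 8, 0]

This is the Floyd-Warshall all-pairs shortest-path computation. For each intermediate vertex k = 0, 1, …, 3, update dist[i][j] ← min(dist[i][j], dist[i][k] + dist[k][j]). The final matrix gives, for each (i, j), the minimum total weight of any directed path from i to j (possibly empty when i = j).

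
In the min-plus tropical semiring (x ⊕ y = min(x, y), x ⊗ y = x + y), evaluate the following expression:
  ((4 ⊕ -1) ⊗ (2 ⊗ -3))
((4 ⊕ -1) ⊗ (2 ⊗ -3)) = -2

Expand innermost to outermost. Recall ⊕ takes the minimum of its arguments and ⊗ takes their sum. Working out the expression ((4 ⊕ -1) ⊗ (2 ⊗ -3)) gives -2.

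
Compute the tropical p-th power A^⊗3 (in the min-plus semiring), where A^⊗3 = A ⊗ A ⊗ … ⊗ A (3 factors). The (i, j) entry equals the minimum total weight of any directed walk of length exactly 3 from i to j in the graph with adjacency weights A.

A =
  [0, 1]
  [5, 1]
A^⊗3 =
  [0, 1]
  [5, 3]

Each entry (A^⊗3)_ij equals the minimum over all length-3 walks i = v_0 → v_1 → … → v_3 = j of Σ_t A[v_t][v_{t+1}]. For example, for (i, j) = (0, 1) we minimise over 4 possible intermediate vertex sequences; the minimum is 1, attained along the walk 0 → 0 → 0 → 1.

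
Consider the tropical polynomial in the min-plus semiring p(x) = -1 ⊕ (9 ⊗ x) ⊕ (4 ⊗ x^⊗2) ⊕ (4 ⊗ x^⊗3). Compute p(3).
p(3) = -1

A tropical monomial a ⊗ x^⊗i evaluates to a + i · x. Evaluating each term at x = 3:
  Term 0 contributes -1 + 0 · 3 = -1
  Term 1 contributes 9 + 1 · 3 = 12
  Term 2 contributes 4 + 2 · 3 = 10
  Term 3 contributes 4 + 3 · 3 = 13
p(3) = ⊕ of these = min[-1, 12, 10, 13] = -1.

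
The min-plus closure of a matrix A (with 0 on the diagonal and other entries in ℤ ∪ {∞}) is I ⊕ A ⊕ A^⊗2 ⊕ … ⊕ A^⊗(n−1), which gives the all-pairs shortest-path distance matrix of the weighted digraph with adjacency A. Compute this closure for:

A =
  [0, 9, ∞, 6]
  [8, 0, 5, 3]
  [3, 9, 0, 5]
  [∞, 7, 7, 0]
Closure =
  [0, 9, 13, 6]
  [8, 0, 5, 3]
  [3, 9, 0, 5]
  [10, 7, 7, 0]

This is the Floyd-Warshall all-pairs shortest-path computation. For each intermediate vertex k = 0, 1, …, 3, update dist[i][j] ← min(dist[i][j], dist[i][k] + dist[k][j]). The final matrix gives, for each (i, j), the minimum total weight of any directed path from i to j (possibly empty when i = j).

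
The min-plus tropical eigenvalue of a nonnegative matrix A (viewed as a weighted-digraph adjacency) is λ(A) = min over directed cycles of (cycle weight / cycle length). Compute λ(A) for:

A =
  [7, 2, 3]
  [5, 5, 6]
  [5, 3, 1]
λ(A) = 1

Enumerate directed cycles and compute their means (weight / length). Sample:
  cycle 0 → 0: weight = 7, length = 1, mean = 7/1 ≈ 7.000
  cycle 1 → 1: weight = 5, length = 1, mean = 5/1 ≈ 5.000
  cycle 2 → 2: weight = 1, length = 1, mean = 1/1 ≈ 1.000
  cycle 0 → 1 → 0: weight = 7, length = 2, mean = 7/2 ≈ 3.500
  cycle 0 → 2 → 0: weight = 8, length = 2, mean = 8/2 ≈ 4.000
  cycle 1 → 0 → 1: weight = 7, length = 2, mean = 7/2 ≈ 3.500
Minimum mean = 1.000, attained e.g. along the cycle 2 → 2 with weight 1 and length 1. So λ(A) = 1/1 = 1.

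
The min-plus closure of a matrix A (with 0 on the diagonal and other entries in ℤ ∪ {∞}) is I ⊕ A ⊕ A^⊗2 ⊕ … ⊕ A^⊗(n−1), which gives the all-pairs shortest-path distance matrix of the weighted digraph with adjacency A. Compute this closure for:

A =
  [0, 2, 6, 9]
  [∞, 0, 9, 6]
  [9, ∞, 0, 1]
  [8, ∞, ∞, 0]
Closure =
  [0, 2, 6, 7]
  [14, 0, 9, 6]
  [9, 11, 0, 1]
  [8, 10, 14, 0]

This is the Floyd-Warshall all-pairs shortest-path computation. For each intermediate vertex k = 0, 1, …, 3, update dist[i][j] ← min(dist[i][j], dist[i][k] + dist[k][j]). The final matrix gives, for each (i, j), the minimum total weight of any directed path from i to j (possibly empty when i = j).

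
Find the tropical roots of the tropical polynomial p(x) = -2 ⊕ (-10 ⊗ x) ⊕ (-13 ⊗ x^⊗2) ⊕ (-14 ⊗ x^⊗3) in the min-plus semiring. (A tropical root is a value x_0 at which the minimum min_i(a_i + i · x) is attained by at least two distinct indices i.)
Roots: {1, 3, 8}

Each tropical root is a break point of the lower envelope of the lines y = a_i + i · x (there are 4 lines, with slopes 0, 1, ..., 3). Only the lines that attain the minimum somewhere contribute to roots; other lines are dominated. Here the surviving (envelope) indices are i = 3, i = 2, i = 1, i = 0.
Intersections between consecutive envelope lines give the roots: for adjacent envelope indices i < j the intersection is x = (a_i − a_j) / (j − i). Reading off the sorted break points: {1, 3, 8}.
Verification: at each break x_0, at least two indices attain the minimum of min_i(a_i + i · x_0).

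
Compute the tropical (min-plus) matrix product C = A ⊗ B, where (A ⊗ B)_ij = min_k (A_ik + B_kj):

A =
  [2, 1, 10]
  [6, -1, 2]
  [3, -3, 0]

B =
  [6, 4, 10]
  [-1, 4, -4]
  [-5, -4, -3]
A ⊗ B =
  [0, 5, -3]
  [-3, -2, -5]
  [-5, -4, -7]

Apply the min-plus product entry-by-entry:
  C[0][0] = min over k of (A[0][0] + B[0][0] = 2 + 6 = 8, A[0][1] + B[1][0] = 1 + -1 = 0, A[0][2] + B[2][0] = 10 + -5 = 5) = 0 (attained at k = 1)
  C[0][1] = min over k of (A[0][0] + B[0][1] = 2 + 4 = 6, A[0][1] + B[1][1] = 1 + 4 = 5, A[0][2] + B[2][1] = 10 + -4 = 6) = 5 (attained at k = 1)
  C[0][2] = min over k of (A[0][0] + B[0][2] = 2 + 10 = 12, A[0][1] + B[1][2] = 1 + -4 = -3, A[0][2] + B[2][2] = 10 + -3 = 7) = -3 (attained at k = 1)
  C[1][0] = min over k of (A[1][0] + B[0][0] = 6 + 6 = 12, A[1][1] + B[1][0] = -1 + -1 = -2, A[1][2] + B[2][0] = 2 + -5 = -3) = -3 (attained at k = 2)
  C[1][1] = min over k of (A[1][0] + B[0][1] = 6 + 4 = 10, A[1][1] + B[1][1] = -1 + 4 = 3, A[1][2] + B[2][1] = 2 + -4 = -2) = -2 (attained at k = 2)
  C[1][2] = min over k of (A[1][0] + B[0][2] = 6 + 10 = 16, A[1][1] + B[1][2] = -1 + -4 = -5, A[1][2] + B[2][2] = 2 + -3 = -1) = -5 (attained at k = 1)
  C[2][0] = min over k of (A[2][0] + B[0][0] = 3 + 6 = 9, A[2][1] + B[1][0] = -3 + -1 = -4, A[2][2] + B[2][0] = 0 + -5 = -5) = -5 (attained at k = 2)
  C[2][1] = min over k of (A[2][0] + B[0][1] = 3 + 4 = 7, A[2][1] + B[1][1] = -3 + 4 = 1, A[2][2] + B[2][1] = 0 + -4 = -4) = -4 (attained at k = 2)
  C[2][2] = min over k of (A[2][0] + B[0][2] = 3 + 10 = 13, A[2][1] + B[1][2] = -3 + -4 = -7, A[2][2] + B[2][2] = 0 + -3 = -3) = -7 (attained at k = 1)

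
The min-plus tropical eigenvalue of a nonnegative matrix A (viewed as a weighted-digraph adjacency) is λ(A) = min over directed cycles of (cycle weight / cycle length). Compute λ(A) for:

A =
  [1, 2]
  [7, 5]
λ(A) = 1

Enumerate directed cycles and compute their means (weight / length). Sample:
  cycle 0 → 0: weight = 1, length = 1, mean = 1/1 ≈ 1.000
  cycle 1 → 1: weight = 5, length = 1, mean = 5/1 ≈ 5.000
  cycle 0 → 1 → 0: weight = 9, length = 2, mean = 9/2 ≈ 4.500
  cycle 1 → 0 → 1: weight = 9, length = 2, mean = 9/2 ≈ 4.500
Minimum mean = 1.000, attained e.g. along the cycle 0 → 0 with weight 1 and length 1. So λ(A) = 1/1 = 1.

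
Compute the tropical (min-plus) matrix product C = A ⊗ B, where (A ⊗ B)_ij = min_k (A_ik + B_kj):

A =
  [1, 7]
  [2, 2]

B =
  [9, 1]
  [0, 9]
A ⊗ B =
  [7, 2]
  [2, 3]

Apply the min-plus product entry-by-entry:
  C[0][0] = min over k of (A[0][0] + B[0][0] = 1 + 9 = 10, A[0][1] + B[1][0] = 7 + 0 = 7) = 7 (attained at k = 1)
  C[0][1] = min over k of (A[0][0] + B[0][1] = 1 + 1 = 2, A[0][1] + B[1][1] = 7 + 9 = 16) = 2 (attained at k = 0)
  C[1][0] = min over k of (A[1][0] + B[0][0] = 2 + 9 = 11, A[1][1] + B[1][0] = 2 + 0 = 2) = 2 (attained at k = 1)
  C[1][1] = min over k of (A[1][0] + B[0][1] = 2 + 1 = 3, A[1][1] + B[1][1] = 2 + 9 = 11) = 3 (attained at k = 0)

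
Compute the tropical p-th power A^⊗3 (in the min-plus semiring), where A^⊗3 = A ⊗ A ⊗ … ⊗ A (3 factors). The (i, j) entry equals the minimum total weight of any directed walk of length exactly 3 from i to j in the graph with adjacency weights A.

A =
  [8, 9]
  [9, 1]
A^⊗3 =
  [19, 11]
  [11, 3]

Each entry (A^⊗3)_ij equals the minimum over all length-3 walks i = v_0 → v_1 → … → v_3 = j of Σ_t A[v_t][v_{t+1}]. For example, for (i, j) = (0, 1) we minimise over 4 possible intermediate vertex sequences; the minimum is 11, attained along the walk 0 → 1 → 1 → 1.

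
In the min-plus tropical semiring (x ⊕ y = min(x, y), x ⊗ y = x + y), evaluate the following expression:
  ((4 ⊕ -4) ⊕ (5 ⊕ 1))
((4 ⊕ -4) ⊕ (5 ⊕ 1)) = -4

Expand innermost to outermost. Recall ⊕ takes the minimum of its arguments and ⊗ takes their sum. Working out the expression ((4 ⊕ -4) ⊕ (5 ⊕ 1)) gives -4.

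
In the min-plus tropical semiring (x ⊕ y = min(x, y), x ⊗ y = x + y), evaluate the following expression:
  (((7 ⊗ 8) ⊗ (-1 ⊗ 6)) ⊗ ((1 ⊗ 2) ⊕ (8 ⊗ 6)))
(((7 ⊗ 8) ⊗ (-1 ⊗ 6)) ⊗ ((1 ⊗ 2) ⊕ (8 ⊗ 6))) = 23

Expand innermost to outermost. Recall ⊕ takes the minimum of its arguments and ⊗ takes their sum. Working out the expression (((7 ⊗ 8) ⊗ (-1 ⊗ 6)) ⊗ ((1 ⊗ 2) ⊕ (8 ⊗ 6))) gives 23.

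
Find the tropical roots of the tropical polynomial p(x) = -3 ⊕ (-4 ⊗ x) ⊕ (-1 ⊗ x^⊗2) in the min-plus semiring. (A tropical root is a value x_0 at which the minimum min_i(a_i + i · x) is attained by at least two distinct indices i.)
Roots: {-3, 1}

Each tropical root is a break point of the lower envelope of the lines y = a_i + i · x (there are 3 lines, with slopes 0, 1, ..., 2). Only the lines that attain the minimum somewhere contribute to roots; other lines are dominated. Here the surviving (envelope) indices are i = 2, i = 1, i = 0.
Intersections between consecutive envelope lines give the roots: for adjacent envelope indices i < j the intersection is x = (a_i − a_j) / (j − i). Reading off the sorted break points: {-3, 1}.
Verification: at each break x_0, at least two indices attain the minimum of min_i(a_i + i · x_0).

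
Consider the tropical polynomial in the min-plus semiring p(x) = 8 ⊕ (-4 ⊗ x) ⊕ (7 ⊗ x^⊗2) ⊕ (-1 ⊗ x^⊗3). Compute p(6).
p(6) = 2

A tropical monomial a ⊗ x^⊗i evaluates to a + i · x. Evaluating each term at x = 6:
  Term 0 contributes 8 + 0 · 6 = 8
  Term 1 contributes -4 + 1 · 6 = 2
  Term 2 contributes 7 + 2 · 6 = 19
  Term 3 contributes -1 + 3 · 6 = 17
p(6) = ⊕ of these = min[8, 2, 19, 17] = 2.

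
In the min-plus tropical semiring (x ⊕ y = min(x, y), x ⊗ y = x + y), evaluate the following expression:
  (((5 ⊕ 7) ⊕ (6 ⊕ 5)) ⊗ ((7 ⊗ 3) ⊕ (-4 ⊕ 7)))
(((5 ⊕ 7) ⊕ (6 ⊕ 5)) ⊗ ((7 ⊗ 3) ⊕ (-4 ⊕ 7))) = 1

Expand innermost to outermost. Recall ⊕ takes the minimum of its arguments and ⊗ takes their sum. Working out the expression (((5 ⊕ 7) ⊕ (6 ⊕ 5)) ⊗ ((7 ⊗ 3) ⊕ (-4 ⊕ 7))) gives 1.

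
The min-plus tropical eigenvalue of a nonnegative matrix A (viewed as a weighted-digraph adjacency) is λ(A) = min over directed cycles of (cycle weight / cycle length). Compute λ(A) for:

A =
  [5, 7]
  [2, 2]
λ(A) = 2

Enumerate directed cycles and compute their means (weight / length). Sample:
  cycle 0 → 0: weight = 5, length = 1, mean = 5/1 ≈ 5.000
  cycle 1 → 1: weight = 2, length = 1, mean = 2/1 ≈ 2.000
  cycle 0 → 1 → 0: weight = 9, length = 2, mean = 9/2 ≈ 4.500
  cycle 1 → 0 → 1: weight = 9, length = 2, mean = 9/2 ≈ 4.500
Minimum mean = 2.000, attained e.g. along the cycle 1 → 1 with weight 2 and length 1. So λ(A) = 2/1 = 2.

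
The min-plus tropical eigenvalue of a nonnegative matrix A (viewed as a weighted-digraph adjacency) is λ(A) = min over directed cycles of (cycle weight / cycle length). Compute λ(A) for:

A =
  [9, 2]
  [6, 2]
λ(A) = 2

Enumerate directed cycles and compute their means (weight / length). Sample:
  cycle 0 → 0: weight = 9, length = 1, mean = 9/1 ≈ 9.000
  cycle 1 → 1: weight = 2, length = 1, mean = 2/1 ≈ 2.000
  cycle 0 → 1 → 0: weight = 8, length = 2, mean = 8/2 ≈ 4.000
  cycle 1 → 0 → 1: weight = 8, length = 2, mean = 8/2 ≈ 4.000
Minimum mean = 2.000, attained e.g. along the cycle 1 → 1 with weight 2 and length 1. So λ(A) = 2/1 = 2.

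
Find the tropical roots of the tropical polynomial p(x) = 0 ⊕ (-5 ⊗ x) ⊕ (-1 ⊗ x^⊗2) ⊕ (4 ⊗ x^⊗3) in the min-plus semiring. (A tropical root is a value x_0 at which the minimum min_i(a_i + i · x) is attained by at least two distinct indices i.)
Roots: {-5, -4, 5}

Each tropical root is a break point of the lower envelope of the lines y = a_i + i · x (there are 4 lines, with slopes 0, 1, ..., 3). Only the lines that attain the minimum somewhere contribute to roots; other lines are dominated. Here the surviving (envelope) indices are i = 3, i = 2, i = 1, i = 0.
Intersections between consecutive envelope lines give the roots: for adjacent envelope indices i < j the intersection is x = (a_i − a_j) / (j − i). Reading off the sorted break points: {-5, -4, 5}.
Verification: at each break x_0, at least two indices attain the minimum of min_i(a_i + i · x_0).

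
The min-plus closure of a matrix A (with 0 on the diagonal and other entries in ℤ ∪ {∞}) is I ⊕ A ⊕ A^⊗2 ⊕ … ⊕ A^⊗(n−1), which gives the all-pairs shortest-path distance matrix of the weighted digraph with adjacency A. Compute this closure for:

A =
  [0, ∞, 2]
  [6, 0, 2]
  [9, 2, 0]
Closure =
  [0, 4, 2]
  [6, 0, 2]
  [8, 2, 0]

This is the Floyd-Warshall all-pairs shortest-path computation. For each intermediate vertex k = 0, 1, …, 2, update dist[i][j] ← min(dist[i][j], dist[i][k] + dist[k][j]). The final matrix gives, for each (i, j), the minimum total weight of any directed path from i to j (possibly empty when i = j).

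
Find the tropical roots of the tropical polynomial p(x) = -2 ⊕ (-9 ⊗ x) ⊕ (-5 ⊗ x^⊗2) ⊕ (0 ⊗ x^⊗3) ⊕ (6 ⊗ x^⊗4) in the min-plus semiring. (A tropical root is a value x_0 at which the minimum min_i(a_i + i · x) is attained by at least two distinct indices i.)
Roots: {-6, -5, -4, 7}

Each tropical root is a break point of the lower envelope of the lines y = a_i + i · x (there are 5 lines, with slopes 0, 1, ..., 4). Only the lines that attain the minimum somewhere contribute to roots; other lines are dominated. Here the surviving (envelope) indices are i = 4, i = 3, i = 2, i = 1, i = 0.
Intersections between consecutive envelope lines give the roots: for adjacent envelope indices i < j the intersection is x = (a_i − a_j) / (j − i). Reading off the sorted break points: {-6, -5, -4, 7}.
Verification: at each break x_0, at least two indices attain the minimum of min_i(a_i + i · x_0).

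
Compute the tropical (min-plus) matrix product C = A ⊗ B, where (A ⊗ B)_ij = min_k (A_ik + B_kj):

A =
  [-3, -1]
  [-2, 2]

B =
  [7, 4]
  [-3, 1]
A ⊗ B =
  [-4, 0]
  [-1, 2]

Apply the min-plus product entry-by-entry:
  C[0][0] = min over k of (A[0][0] + B[0][0] = -3 + 7 = 4, A[0][1] + B[1][0] = -1 + -3 = -4) = -4 (attained at k = 1)
  C[0][1] = min over k of (A[0][0] + B[0][1] = -3 + 4 = 1, A[0][1] + B[1][1] = -1 + 1 = 0) = 0 (attained at k = 1)
  C[1][0] = min over k of (A[1][0] + B[0][0] = -2 + 7 = 5, A[1][1] + B[1][0] = 2 + -3 = -1) = -1 (attained at k = 1)
  C[1][1] = min over k of (A[1][0] + B[0][1] = -2 + 4 = 2, A[1][1] + B[1][1] = 2 + 1 = 3) = 2 (attained at k = 0)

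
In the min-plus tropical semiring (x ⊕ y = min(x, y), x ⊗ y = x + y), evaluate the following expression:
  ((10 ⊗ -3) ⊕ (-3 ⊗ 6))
((10 ⊗ -3) ⊕ (-3 ⊗ 6)) = 3

Expand innermost to outermost. Recall ⊕ takes the minimum of its arguments and ⊗ takes their sum. Working out the expression ((10 ⊗ -3) ⊕ (-3 ⊗ 6)) gives 3.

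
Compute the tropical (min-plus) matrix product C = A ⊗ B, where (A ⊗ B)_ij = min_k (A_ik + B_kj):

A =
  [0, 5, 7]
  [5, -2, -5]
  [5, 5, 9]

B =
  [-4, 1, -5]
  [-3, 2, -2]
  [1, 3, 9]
A ⊗ B =
  [-4, 1, -5]
  [-5, -2, -4]
  [1, 6, 0]

Apply the min-plus product entry-by-entry:
  C[0][0] = min over k of (A[0][0] + B[0][0] = 0 + -4 = -4, A[0][1] + B[1][0] = 5 + -3 = 2, A[0][2] + B[2][0] = 7 + 1 = 8) = -4 (attained at k = 0)
  C[0][1] = min over k of (A[0][0] + B[0][1] = 0 + 1 = 1, A[0][1] + B[1][1] = 5 + 2 = 7, A[0][2] + B[2][1] = 7 + 3 = 10) = 1 (attained at k = 0)
  C[0][2] = min over k of (A[0][0] + B[0][2] = 0 + -5 = -5, A[0][1] + B[1][2] = 5 + -2 = 3, A[0][2] + B[2][2] = 7 + 9 = 16) = -5 (attained at k = 0)
  C[1][0] = min over k of (A[1][0] + B[0][0] = 5 + -4 = 1, A[1][1] + B[1][0] = -2 + -3 = -5, A[1][2] + B[2][0] = -5 + 1 = -4) = -5 (attained at k = 1)
  C[1][1] = min over k of (A[1][0] + B[0][1] = 5 + 1 = 6, A[1][1] + B[1][1] = -2 + 2 = 0, A[1][2] + B[2][1] = -5 + 3 = -2) = -2 (attained at k = 2)
  C[1][2] = min over k of (A[1][0] + B[0][2] = 5 + -5 = 0, A[1][1] + B[1][2] = -2 + -2 = -4, A[1][2] + B[2][2] = -5 + 9 = 4) = -4 (attained at k = 1)
  C[2][0] = min over k of (A[2][0] + B[0][0] = 5 + -4 = 1, A[2][1] + B[1][0] = 5 + -3 = 2, A[2][2] + B[2][0] = 9 + 1 = 10) = 1 (attained at k = 0)
  C[2][1] = min over k of (A[2][0] + B[0][1] = 5 + 1 = 6, A[2][1] + B[1][1] = 5 + 2 = 7, A[2][2] + B[2][1] = 9 + 3 = 12) = 6 (attained at k = 0)
  C[2][2] = min over k of (A[2][0] + B[0][2] = 5 + -5 = 0, A[2][1] + B[1][2] = 5 + -2 = 3, A[2][2] + B[2][2] = 9 + 9 = 18) = 0 (attained at k = 0)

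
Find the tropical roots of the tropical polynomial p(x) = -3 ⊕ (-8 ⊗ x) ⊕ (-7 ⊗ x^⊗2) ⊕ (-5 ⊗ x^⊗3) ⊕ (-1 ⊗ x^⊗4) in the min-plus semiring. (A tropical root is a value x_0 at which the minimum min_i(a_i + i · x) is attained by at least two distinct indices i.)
Roots: {-4, -2, -1, 5}

Each tropical root is a break point of the lower envelope of the lines y = a_i + i · x (there are 5 lines, with slopes 0, 1, ..., 4). Only the lines that attain the minimum somewhere contribute to roots; other lines are dominated. Here the surviving (envelope) indices are i = 4, i = 3, i = 2, i = 1, i = 0.
Intersections between consecutive envelope lines give the roots: for adjacent envelope indices i < j the intersection is x = (a_i − a_j) / (j − i). Reading off the sorted break points: {-4, -2, -1, 5}.
Verification: at each break x_0, at least two indices attain the minimum of min_i(a_i + i · x_0).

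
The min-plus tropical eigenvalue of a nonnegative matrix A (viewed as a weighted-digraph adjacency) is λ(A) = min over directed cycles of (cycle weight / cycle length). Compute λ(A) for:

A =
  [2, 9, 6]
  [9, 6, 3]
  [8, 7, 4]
λ(A) = 2

Enumerate directed cycles and compute their means (weight / length). Sample:
  cycle 0 → 0: weight = 2, length = 1, mean = 2/1 ≈ 2.000
  cycle 1 → 1: weight = 6, length = 1, mean = 6/1 ≈ 6.000
  cycle 2 → 2: weight = 4, length = 1, mean = 4/1 ≈ 4.000
  cycle 0 → 1 → 0: weight = 18, length = 2, mean = 18/2 ≈ 9.000
  cycle 0 → 2 → 0: weight = 14, length = 2, mean = 14/2 ≈ 7.000
  cycle 1 → 0 → 1: weight = 18, length = 2, mean = 18/2 ≈ 9.000
Minimum mean = 2.000, attained e.g. along the cycle 0 → 0 with weight 2 and length 1. So λ(A) = 2/1 = 2.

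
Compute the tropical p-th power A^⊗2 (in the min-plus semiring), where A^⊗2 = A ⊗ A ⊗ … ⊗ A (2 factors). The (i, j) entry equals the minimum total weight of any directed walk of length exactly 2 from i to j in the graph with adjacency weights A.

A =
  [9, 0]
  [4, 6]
A^⊗2 =
  [4, 6]
  [10, 4]

Each entry (A^⊗2)_ij equals the minimum over all length-2 walks i = v_0 → v_1 → … → v_2 = j of Σ_t A[v_t][v_{t+1}]. For example, for (i, j) = (0, 1) we minimise over 2 possible intermediate vertex sequences; the minimum is 6, attained along the walk 0 → 1 → 1.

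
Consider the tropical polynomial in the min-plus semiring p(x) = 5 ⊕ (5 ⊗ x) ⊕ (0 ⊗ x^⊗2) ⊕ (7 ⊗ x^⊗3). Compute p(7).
p(7) = 5

A tropical monomial a ⊗ x^⊗i evaluates to a + i · x. Evaluating each term at x = 7:
  Term 0 contributes 5 + 0 · 7 = 5
  Term 1 contributes 5 + 1 · 7 = 12
  Term 2 contributes 0 + 2 · 7 = 14
  Term 3 contributes 7 + 3 · 7 = 28
p(7) = ⊕ of these = min[5, 12, 14, 28] = 5.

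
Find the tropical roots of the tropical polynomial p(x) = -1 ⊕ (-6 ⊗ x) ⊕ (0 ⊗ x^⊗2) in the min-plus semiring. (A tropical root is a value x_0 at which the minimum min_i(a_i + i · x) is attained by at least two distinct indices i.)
Roots: {-6, 5}

Each tropical root is a break point of the lower envelope of the lines y = a_i + i · x (there are 3 lines, with slopes 0, 1, ..., 2). Only the lines that attain the minimum somewhere contribute to roots; other lines are dominated. Here the surviving (envelope) indices are i = 2, i = 1, i = 0.
Intersections between consecutive envelope lines give the roots: for adjacent envelope indices i < j the intersection is x = (a_i − a_j) / (j − i). Reading off the sorted break points: {-6, 5}.
Verification: at each break x_0, at least two indices attain the minimum of min_i(a_i + i · x_0).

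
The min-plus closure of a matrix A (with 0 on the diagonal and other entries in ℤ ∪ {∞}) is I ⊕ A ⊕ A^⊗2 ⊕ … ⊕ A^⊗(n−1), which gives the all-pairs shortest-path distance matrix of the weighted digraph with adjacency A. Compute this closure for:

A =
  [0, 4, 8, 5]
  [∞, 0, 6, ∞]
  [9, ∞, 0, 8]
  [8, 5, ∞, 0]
Closure =
  [0, 4, 8, 5]
  [15, 0, 6, 14]
  [9, 13, 0, 8]
  [8, 5, 11, 0]

This is the Floyd-Warshall all-pairs shortest-path computation. For each intermediate vertex k = 0, 1, …, 3, update dist[i][j] ← min(dist[i][j], dist[i][k] + dist[k][j]). The final matrix gives, for each (i, j), the minimum total weight of any directed path from i to j (possibly empty when i = j).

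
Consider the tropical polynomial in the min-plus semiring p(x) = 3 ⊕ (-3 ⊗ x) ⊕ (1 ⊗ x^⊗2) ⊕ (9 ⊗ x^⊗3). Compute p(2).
p(2) = -1

A tropical monomial a ⊗ x^⊗i evaluates to a + i · x. Evaluating each term at x = 2:
  Term 0 contributes 3 + 0 · 2 = 3
  Term 1 contributes -3 + 1 · 2 = -1
  Term 2 contributes 1 + 2 · 2 = 5
  Term 3 contributes 9 + 3 · 2 = 15
p(2) = ⊕ of these = min[3, -1, 5, 15] = -1.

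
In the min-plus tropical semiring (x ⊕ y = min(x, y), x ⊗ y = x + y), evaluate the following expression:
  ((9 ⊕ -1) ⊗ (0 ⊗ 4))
((9 ⊕ -1) ⊗ (0 ⊗ 4)) = 3

Expand innermost to outermost. Recall ⊕ takes the minimum of its arguments and ⊗ takes their sum. Working out the expression ((9 ⊕ -1) ⊗ (0 ⊗ 4)) gives 3.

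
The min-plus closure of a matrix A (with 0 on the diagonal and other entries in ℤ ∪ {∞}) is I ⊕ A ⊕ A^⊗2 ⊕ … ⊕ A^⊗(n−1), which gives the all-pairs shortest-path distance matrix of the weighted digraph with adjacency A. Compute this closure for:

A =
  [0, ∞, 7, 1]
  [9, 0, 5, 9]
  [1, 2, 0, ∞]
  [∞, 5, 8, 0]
Closure =
  [0, 6, 7, 1]
  [6, 0, 5, 7]
  [1, 2, 0, 2]
  [9, 5, 8, 0]

This is the Floyd-Warshall all-pairs shortest-path computation. For each intermediate vertex k = 0, 1, …, 3, update dist[i][j] ← min(dist[i][j], dist[i][k] + dist[k][j]). The final matrix gives, for each (i, j), the minimum total weight of any directed path from i to j (possibly empty when i = j).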